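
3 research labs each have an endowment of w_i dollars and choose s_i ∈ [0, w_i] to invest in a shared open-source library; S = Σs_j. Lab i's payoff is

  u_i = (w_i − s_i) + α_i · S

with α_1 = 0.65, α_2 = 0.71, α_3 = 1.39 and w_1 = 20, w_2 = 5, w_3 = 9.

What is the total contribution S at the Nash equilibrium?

∂u_i/∂s_i = α_i − 1, so lab i contributes w_i if α_i > 1, else 0.
α_i > 1 for i ∈ {3}; NE contributions (0, 0, 9), S = 9.

9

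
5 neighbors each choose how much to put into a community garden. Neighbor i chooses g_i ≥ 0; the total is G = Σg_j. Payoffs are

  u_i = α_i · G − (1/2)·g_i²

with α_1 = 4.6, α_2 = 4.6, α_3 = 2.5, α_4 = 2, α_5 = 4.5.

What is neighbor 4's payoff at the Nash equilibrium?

Neighbor i's FOC: ∂u_i/∂g_i = α_i − g_i = 0, so g_i* = α_i.
NE contributions = (4.6, 4.6, 2.5, 2, 4.5); G = 18.2.
u_4 = α_4·G − ½·(g_4)² = 2·18.2 − ½·2² = 34.4.

34.4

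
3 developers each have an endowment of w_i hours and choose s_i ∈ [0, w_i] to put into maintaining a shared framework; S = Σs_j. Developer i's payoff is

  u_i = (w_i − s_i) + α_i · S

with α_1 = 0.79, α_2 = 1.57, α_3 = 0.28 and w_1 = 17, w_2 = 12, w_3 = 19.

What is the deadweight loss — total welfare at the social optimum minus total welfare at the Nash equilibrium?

∂u_i/∂s_i = α_i − 1, so developer i contributes w_i if α_i > 1, else 0.
α_i > 1 for i ∈ {2}; NE contributions (0, 12, 0), S = 12.
W^NE = Σw_i − S^NE + (Σα_i)·S^NE = 48 + 1.64·12 = 67.68.
Planner: ∂(Σu_j)/∂s_i = Σα_j − 1 = 1.64 > 0, so everyone contributes w_i; S^SO = 48, W^SO = 48 + 1.64·48 = 126.72.
Deadweight loss = 59.04.

59.04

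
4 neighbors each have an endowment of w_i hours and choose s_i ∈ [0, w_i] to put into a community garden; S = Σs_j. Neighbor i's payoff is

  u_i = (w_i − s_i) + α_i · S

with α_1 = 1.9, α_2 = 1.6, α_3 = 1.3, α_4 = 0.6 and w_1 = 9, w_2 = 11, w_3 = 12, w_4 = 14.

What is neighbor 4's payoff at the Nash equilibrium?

∂u_i/∂s_i = α_i − 1, so neighbor i contributes w_i if α_i > 1, else 0.
α_i > 1 for i ∈ {1, 2, 3}; NE contributions (9, 11, 12, 0), S = 32.
u_4 = (14 − 0) + 0.6·32 = 33.2.

33.2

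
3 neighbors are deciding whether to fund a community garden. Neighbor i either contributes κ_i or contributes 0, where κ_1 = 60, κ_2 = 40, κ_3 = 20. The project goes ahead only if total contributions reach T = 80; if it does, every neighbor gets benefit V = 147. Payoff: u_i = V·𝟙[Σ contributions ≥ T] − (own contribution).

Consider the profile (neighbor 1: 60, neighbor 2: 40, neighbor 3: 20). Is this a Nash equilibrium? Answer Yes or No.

No

Total = 120 ≥ 80: provided.
Neighbor 1 (pledges 60, payoff 87): dropping to 0 → total 60, payoff 0. No gain.
Neighbor 2 (pledges 40, payoff 107): dropping to 0 → total 80, payoff 147. Profitable deviation.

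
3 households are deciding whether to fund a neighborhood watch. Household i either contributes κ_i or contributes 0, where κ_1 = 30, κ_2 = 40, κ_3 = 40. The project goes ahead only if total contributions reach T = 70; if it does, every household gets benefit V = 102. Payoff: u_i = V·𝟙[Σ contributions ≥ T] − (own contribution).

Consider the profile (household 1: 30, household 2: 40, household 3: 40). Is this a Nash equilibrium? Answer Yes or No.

Total = 110 ≥ 70: provided.
Household 1 (pledges 30, payoff 72): dropping to 0 → total 80, payoff 102. Profitable deviation.

No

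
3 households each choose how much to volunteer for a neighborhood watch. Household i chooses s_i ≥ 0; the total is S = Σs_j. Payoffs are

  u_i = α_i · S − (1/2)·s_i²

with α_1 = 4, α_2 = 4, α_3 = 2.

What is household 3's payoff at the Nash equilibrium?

18

Household i's FOC: ∂u_i/∂s_i = α_i − s_i = 0, so s_i* = α_i.
NE contributions = (4, 4, 2); S = 10.
u_3 = α_3·S − ½·(s_3)² = 2·10 − ½·2² = 18.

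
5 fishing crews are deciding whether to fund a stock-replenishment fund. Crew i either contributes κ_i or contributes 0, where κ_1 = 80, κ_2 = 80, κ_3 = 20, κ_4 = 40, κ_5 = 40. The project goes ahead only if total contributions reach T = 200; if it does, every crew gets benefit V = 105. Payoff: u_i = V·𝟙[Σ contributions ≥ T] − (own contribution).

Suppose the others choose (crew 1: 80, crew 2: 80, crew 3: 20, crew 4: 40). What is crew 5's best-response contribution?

0

Others' total = 220 ≥ 200; contributing adds cost 40 for no extra benefit.
Best response: 0.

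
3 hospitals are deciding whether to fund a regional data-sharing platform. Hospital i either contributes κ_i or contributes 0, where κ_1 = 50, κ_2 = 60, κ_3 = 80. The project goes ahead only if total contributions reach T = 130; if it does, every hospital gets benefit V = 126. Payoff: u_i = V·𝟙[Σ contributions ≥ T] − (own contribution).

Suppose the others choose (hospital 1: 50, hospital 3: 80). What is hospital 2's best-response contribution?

Others' total = 130 ≥ 130; contributing adds cost 60 for no extra benefit.
Best response: 0.

0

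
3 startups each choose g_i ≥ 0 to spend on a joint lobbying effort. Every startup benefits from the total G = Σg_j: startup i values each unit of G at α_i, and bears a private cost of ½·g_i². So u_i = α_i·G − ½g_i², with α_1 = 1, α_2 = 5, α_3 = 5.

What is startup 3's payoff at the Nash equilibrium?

Startup i's FOC: ∂u_i/∂g_i = α_i − g_i = 0, so g_i* = α_i.
NE contributions = (1, 5, 5); G = 11.
u_3 = α_3·G − ½·(g_3)² = 5·11 − ½·5² = 42.5.

42.5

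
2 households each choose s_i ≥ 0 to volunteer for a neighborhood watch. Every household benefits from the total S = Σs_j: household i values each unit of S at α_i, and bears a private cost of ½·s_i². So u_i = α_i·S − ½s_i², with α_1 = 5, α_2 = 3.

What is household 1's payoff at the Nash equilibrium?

27.5

Household i's FOC: ∂u_i/∂s_i = α_i − s_i = 0, so s_i* = α_i.
NE contributions = (5, 3); S = 8.
u_1 = α_1·S − ½·(s_1)² = 5·8 − ½·5² = 27.5.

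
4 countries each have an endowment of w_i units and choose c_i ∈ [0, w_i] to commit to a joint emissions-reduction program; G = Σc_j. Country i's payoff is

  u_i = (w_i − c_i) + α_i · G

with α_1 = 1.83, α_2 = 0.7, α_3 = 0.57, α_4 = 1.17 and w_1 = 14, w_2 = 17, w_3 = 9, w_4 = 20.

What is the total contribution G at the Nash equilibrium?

34

∂u_i/∂c_i = α_i − 1, so country i contributes w_i if α_i > 1, else 0.
α_i > 1 for i ∈ {1, 4}; NE contributions (14, 0, 0, 20), G = 34.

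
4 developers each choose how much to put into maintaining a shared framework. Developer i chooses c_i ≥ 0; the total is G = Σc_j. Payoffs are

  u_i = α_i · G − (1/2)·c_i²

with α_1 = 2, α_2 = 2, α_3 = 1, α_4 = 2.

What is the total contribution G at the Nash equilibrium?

7

Developer i's FOC: ∂u_i/∂c_i = α_i − c_i = 0, so c_i* = α_i.
NE contributions = (2, 2, 1, 2); G = 7.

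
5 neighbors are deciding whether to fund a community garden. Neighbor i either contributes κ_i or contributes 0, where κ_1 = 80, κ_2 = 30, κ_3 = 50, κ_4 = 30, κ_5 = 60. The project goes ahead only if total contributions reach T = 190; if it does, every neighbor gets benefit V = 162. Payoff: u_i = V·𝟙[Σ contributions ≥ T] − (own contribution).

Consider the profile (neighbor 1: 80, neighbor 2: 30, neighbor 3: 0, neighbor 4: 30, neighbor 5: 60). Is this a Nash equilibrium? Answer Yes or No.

Yes

Total = 200 ≥ 190: provided.
Neighbor 1 (pledges 80, payoff 82): dropping to 0 → total 120, payoff 0. No gain.
Neighbor 2 (pledges 30, payoff 132): dropping to 0 → total 170, payoff 0. No gain.
Neighbor 3 (pledges 0, payoff 162): pledging 50 → total 250, payoff 112. No gain.
Neighbor 4 (pledges 30, payoff 132): dropping to 0 → total 170, payoff 0. No gain.
Neighbor 5 (pledges 60, payoff 102): dropping to 0 → total 140, payoff 0. No gain.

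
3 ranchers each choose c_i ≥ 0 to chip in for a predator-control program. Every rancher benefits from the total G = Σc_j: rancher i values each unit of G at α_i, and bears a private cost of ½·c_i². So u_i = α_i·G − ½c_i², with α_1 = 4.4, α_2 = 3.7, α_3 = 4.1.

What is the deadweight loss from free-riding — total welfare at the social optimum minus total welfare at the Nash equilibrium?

Rancher i's FOC: ∂u_i/∂c_i = α_i − c_i = 0, so c_i* = α_i.
NE contributions = (4.4, 3.7, 4.1); G = 12.2.
W^NE = (Σα)·G − ½Σα_i² = 12.2² − ½·49.86 = 123.91.
Planner sets c_i = Σα_j = 12.2 for every i, so G^SO = 3·12.2 = 36.6.
W^SO = (Σα)·G^SO − ½·3·(Σα)² = (3/2)·12.2² = 223.26.
Deadweight loss = W^SO − W^NE = 99.35.

99.35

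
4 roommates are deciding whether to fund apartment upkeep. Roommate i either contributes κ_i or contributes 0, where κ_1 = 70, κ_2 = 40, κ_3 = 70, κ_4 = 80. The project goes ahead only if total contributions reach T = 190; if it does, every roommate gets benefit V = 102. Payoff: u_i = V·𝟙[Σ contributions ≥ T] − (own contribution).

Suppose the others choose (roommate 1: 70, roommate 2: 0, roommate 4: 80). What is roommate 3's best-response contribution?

Others' total = 150. Contributing 70 brings total to 220 ≥ 190: gain V − κ_3 = 32.
Best response: 70.

70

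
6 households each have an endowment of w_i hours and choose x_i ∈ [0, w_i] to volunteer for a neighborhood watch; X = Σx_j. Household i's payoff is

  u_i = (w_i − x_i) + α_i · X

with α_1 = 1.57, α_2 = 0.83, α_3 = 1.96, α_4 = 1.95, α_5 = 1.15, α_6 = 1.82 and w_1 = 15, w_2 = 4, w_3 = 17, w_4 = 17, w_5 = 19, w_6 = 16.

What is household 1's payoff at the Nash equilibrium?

131.88

∂u_i/∂x_i = α_i − 1, so household i contributes w_i if α_i > 1, else 0.
α_i > 1 for i ∈ {1, 3, 4, 5, 6}; NE contributions (15, 0, 17, 17, 19, 16), X = 84.
u_1 = (15 − 15) + 1.57·84 = 131.88.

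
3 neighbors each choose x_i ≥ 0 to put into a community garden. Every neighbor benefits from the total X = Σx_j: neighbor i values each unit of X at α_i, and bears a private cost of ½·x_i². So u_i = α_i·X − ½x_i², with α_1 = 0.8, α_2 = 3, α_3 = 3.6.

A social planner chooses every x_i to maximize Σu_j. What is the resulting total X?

22.2

Planner FOC: ∂(Σu_j)/∂x_i = (Σα_j) − x_i = 0, so x_i^SO = Σα_j = 7.4 for every i; X^SO = 22.2.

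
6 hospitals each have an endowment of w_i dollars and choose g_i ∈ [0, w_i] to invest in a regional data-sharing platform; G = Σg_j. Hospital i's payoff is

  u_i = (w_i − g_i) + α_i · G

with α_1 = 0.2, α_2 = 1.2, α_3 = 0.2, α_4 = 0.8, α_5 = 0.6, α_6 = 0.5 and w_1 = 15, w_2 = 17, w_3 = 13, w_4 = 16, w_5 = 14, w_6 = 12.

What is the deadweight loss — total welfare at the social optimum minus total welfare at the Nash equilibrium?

∂u_i/∂g_i = α_i − 1, so hospital i contributes w_i if α_i > 1, else 0.
α_i > 1 for i ∈ {2}; NE contributions (0, 17, 0, 0, 0, 0), G = 17.
W^NE = Σw_i − G^NE + (Σα_i)·G^NE = 87 + 2.5·17 = 129.5.
Planner: ∂(Σu_j)/∂g_i = Σα_j − 1 = 2.5 > 0, so everyone contributes w_i; G^SO = 87, W^SO = 87 + 2.5·87 = 304.5.
Deadweight loss = 175.

175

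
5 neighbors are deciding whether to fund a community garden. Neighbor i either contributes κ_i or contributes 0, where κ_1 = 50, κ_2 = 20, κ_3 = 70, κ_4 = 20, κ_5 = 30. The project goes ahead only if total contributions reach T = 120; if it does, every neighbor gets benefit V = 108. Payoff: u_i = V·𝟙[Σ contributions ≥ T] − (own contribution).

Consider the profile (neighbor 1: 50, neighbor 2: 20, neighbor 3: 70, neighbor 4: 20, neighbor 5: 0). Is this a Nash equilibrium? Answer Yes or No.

No

Total = 160 ≥ 120: provided.
Neighbor 1 (pledges 50, payoff 58): dropping to 0 → total 110, payoff 0. No gain.
Neighbor 2 (pledges 20, payoff 88): dropping to 0 → total 140, payoff 108. Profitable deviation.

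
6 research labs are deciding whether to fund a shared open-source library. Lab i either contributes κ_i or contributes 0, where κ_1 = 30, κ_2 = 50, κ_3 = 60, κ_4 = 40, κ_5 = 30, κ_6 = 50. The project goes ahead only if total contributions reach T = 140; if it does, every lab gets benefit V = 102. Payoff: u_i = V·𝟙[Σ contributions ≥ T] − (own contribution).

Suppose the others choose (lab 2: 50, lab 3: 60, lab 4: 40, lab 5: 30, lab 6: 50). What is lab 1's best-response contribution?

0

Others' total = 230 ≥ 140; contributing adds cost 30 for no extra benefit.
Best response: 0.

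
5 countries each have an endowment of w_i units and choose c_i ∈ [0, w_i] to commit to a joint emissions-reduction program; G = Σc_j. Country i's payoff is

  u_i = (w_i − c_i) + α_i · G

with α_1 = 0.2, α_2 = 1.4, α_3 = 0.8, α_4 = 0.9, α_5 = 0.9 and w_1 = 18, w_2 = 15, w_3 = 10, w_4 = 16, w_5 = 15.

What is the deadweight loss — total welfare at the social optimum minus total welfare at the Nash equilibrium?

∂u_i/∂c_i = α_i − 1, so country i contributes w_i if α_i > 1, else 0.
α_i > 1 for i ∈ {2}; NE contributions (0, 15, 0, 0, 0), G = 15.
W^NE = Σw_i − G^NE + (Σα_i)·G^NE = 74 + 3.2·15 = 122.
Planner: ∂(Σu_j)/∂c_i = Σα_j − 1 = 3.2 > 0, so everyone contributes w_i; G^SO = 74, W^SO = 74 + 3.2·74 = 310.8.
Deadweight loss = 188.8.

188.8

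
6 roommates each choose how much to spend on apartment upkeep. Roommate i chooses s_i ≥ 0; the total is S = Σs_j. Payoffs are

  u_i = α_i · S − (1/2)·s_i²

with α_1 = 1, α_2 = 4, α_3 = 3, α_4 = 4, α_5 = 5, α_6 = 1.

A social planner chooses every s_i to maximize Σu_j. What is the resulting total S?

Planner FOC: ∂(Σu_j)/∂s_i = (Σα_j) − s_i = 0, so s_i^SO = Σα_j = 18 for every i; S^SO = 108.

108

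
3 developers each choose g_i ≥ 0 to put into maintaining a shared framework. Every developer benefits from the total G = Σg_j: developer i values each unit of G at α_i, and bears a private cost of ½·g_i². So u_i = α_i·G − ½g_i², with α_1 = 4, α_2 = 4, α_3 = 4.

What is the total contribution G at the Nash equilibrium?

12

Developer i's FOC: ∂u_i/∂g_i = α_i − g_i = 0, so g_i* = α_i.
NE contributions = (4, 4, 4); G = 12.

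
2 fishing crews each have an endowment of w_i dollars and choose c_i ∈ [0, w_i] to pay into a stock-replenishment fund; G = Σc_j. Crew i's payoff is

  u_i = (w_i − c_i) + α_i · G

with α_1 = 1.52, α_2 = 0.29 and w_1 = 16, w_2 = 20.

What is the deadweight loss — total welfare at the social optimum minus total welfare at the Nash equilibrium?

∂u_i/∂c_i = α_i − 1, so crew i contributes w_i if α_i > 1, else 0.
α_i > 1 for i ∈ {1}; NE contributions (16, 0), G = 16.
W^NE = Σw_i − G^NE + (Σα_i)·G^NE = 36 + 0.81·16 = 48.96.
Planner: ∂(Σu_j)/∂c_i = Σα_j − 1 = 0.81 > 0, so everyone contributes w_i; G^SO = 36, W^SO = 36 + 0.81·36 = 65.16.
Deadweight loss = 16.2.

16.2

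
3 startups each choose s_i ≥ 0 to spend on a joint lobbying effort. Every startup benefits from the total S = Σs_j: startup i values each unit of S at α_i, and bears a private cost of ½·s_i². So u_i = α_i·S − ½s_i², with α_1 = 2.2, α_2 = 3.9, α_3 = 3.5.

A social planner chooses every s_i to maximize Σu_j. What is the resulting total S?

28.8

Planner FOC: ∂(Σu_j)/∂s_i = (Σα_j) − s_i = 0, so s_i^SO = Σα_j = 9.6 for every i; S^SO = 28.8.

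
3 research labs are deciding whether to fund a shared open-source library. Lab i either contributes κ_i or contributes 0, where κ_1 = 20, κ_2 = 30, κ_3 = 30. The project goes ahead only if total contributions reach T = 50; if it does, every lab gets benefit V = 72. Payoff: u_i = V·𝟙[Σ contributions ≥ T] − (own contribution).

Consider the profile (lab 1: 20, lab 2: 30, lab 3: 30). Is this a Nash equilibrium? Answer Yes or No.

Total = 80 ≥ 50: provided.
Lab 1 (pledges 20, payoff 52): dropping to 0 → total 60, payoff 72. Profitable deviation.

No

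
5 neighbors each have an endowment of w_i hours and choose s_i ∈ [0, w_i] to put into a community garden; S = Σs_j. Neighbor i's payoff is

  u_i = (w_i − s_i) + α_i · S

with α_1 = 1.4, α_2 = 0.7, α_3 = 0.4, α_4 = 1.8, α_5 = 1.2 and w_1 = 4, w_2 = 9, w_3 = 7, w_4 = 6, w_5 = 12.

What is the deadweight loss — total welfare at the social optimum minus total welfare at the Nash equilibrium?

72

∂u_i/∂s_i = α_i − 1, so neighbor i contributes w_i if α_i > 1, else 0.
α_i > 1 for i ∈ {1, 4, 5}; NE contributions (4, 0, 0, 6, 12), S = 22.
W^NE = Σw_i − S^NE + (Σα_i)·S^NE = 38 + 4.5·22 = 137.
Planner: ∂(Σu_j)/∂s_i = Σα_j − 1 = 4.5 > 0, so everyone contributes w_i; S^SO = 38, W^SO = 38 + 4.5·38 = 209.
Deadweight loss = 72.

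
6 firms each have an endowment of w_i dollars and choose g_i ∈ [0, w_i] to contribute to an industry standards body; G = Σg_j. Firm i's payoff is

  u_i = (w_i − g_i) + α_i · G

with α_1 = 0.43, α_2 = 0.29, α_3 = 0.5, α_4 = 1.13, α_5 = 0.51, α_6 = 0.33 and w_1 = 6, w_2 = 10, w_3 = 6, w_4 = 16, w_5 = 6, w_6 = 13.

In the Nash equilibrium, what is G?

∂u_i/∂g_i = α_i − 1, so firm i contributes w_i if α_i > 1, else 0.
α_i > 1 for i ∈ {4}; NE contributions (0, 0, 0, 16, 0, 0), G = 16.

16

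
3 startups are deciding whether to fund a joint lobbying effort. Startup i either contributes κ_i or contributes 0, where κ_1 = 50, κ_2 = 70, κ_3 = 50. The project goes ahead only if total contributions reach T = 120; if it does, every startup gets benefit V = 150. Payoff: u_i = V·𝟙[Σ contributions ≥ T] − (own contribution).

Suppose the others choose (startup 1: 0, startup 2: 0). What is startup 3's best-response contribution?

Others' total = 0. Even contributing 50 gives 50 < 120: no benefit either way.
Best response: 0.

0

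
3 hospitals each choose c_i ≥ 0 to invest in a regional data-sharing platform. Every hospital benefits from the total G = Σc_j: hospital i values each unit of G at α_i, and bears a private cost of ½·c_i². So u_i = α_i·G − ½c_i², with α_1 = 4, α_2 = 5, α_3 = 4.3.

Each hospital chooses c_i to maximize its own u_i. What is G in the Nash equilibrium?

Hospital i's FOC: ∂u_i/∂c_i = α_i − c_i = 0, so c_i* = α_i.
NE contributions = (4, 5, 4.3); G = 13.3.

13.3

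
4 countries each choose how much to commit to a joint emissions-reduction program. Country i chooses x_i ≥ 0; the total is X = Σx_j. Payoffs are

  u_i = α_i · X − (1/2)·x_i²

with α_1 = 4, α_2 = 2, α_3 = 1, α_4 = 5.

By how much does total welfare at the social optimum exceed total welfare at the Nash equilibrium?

Country i's FOC: ∂u_i/∂x_i = α_i − x_i = 0, so x_i* = α_i.
NE contributions = (4, 2, 1, 5); X = 12.
W^NE = (Σα)·X − ½Σα_i² = 12² − ½·46 = 121.
Planner sets x_i = Σα_j = 12 for every i, so X^SO = 4·12 = 48.
W^SO = (Σα)·X^SO − ½·4·(Σα)² = (4/2)·12² = 288.
Deadweight loss = W^SO − W^NE = 167.

167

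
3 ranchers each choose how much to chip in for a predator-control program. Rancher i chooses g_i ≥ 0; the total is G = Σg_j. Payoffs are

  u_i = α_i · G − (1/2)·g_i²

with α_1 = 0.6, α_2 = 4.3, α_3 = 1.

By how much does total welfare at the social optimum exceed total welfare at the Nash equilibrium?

Rancher i's FOC: ∂u_i/∂g_i = α_i − g_i = 0, so g_i* = α_i.
NE contributions = (0.6, 4.3, 1); G = 5.9.
W^NE = (Σα)·G − ½Σα_i² = 5.9² − ½·19.85 = 24.885.
Planner sets g_i = Σα_j = 5.9 for every i, so G^SO = 3·5.9 = 17.7.
W^SO = (Σα)·G^SO − ½·3·(Σα)² = (3/2)·5.9² = 52.215.
Deadweight loss = W^SO − W^NE = 27.33.

27.33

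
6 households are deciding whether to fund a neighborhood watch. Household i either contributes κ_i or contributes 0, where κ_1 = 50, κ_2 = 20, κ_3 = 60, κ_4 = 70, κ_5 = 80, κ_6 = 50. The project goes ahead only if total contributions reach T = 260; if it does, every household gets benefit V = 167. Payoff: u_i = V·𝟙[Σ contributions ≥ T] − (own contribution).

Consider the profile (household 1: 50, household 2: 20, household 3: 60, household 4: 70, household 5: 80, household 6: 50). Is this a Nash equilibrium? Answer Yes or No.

No

Total = 330 ≥ 260: provided.
Household 1 (pledges 50, payoff 117): dropping to 0 → total 280, payoff 167. Profitable deviation.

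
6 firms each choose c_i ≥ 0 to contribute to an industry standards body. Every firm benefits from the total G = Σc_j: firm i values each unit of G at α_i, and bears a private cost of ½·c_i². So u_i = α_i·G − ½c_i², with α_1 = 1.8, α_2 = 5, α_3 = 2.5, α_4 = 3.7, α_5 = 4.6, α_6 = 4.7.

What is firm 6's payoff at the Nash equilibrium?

93.765

Firm i's FOC: ∂u_i/∂c_i = α_i − c_i = 0, so c_i* = α_i.
NE contributions = (1.8, 5, 2.5, 3.7, 4.6, 4.7); G = 22.3.
u_6 = α_6·G − ½·(c_6)² = 4.7·22.3 − ½·4.7² = 93.765.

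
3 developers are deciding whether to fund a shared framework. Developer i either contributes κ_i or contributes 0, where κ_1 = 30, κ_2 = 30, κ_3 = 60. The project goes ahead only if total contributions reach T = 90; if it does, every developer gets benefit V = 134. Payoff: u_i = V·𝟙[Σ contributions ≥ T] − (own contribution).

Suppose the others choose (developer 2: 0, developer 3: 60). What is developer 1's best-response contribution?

30

Others' total = 60. Contributing 30 brings total to 90 ≥ 90: gain V − κ_1 = 104.
Best response: 30.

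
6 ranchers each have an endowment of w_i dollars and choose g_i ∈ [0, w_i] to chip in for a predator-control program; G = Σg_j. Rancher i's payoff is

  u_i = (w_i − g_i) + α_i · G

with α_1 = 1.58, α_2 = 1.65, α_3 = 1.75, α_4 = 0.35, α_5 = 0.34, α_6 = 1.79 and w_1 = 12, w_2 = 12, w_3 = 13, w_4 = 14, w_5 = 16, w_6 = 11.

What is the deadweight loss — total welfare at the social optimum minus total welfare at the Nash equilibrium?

∂u_i/∂g_i = α_i − 1, so rancher i contributes w_i if α_i > 1, else 0.
α_i > 1 for i ∈ {1, 2, 3, 6}; NE contributions (12, 12, 13, 0, 0, 11), G = 48.
W^NE = Σw_i − G^NE + (Σα_i)·G^NE = 78 + 6.46·48 = 388.08.
Planner: ∂(Σu_j)/∂g_i = Σα_j − 1 = 6.46 > 0, so everyone contributes w_i; G^SO = 78, W^SO = 78 + 6.46·78 = 581.88.
Deadweight loss = 193.8.

193.8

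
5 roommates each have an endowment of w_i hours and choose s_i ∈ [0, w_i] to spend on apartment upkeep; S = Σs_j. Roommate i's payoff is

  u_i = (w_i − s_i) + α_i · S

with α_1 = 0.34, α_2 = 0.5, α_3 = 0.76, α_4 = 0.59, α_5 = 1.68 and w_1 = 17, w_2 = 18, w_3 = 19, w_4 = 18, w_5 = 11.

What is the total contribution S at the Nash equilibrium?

∂u_i/∂s_i = α_i − 1, so roommate i contributes w_i if α_i > 1, else 0.
α_i > 1 for i ∈ {5}; NE contributions (0, 0, 0, 0, 11), S = 11.

11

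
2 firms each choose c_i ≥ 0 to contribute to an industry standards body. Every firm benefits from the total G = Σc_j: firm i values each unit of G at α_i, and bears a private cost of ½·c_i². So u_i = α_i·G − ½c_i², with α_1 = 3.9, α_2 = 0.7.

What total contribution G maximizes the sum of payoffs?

Planner FOC: ∂(Σu_j)/∂c_i = (Σα_j) − c_i = 0, so c_i^SO = Σα_j = 4.6 for every i; G^SO = 9.2.

9.2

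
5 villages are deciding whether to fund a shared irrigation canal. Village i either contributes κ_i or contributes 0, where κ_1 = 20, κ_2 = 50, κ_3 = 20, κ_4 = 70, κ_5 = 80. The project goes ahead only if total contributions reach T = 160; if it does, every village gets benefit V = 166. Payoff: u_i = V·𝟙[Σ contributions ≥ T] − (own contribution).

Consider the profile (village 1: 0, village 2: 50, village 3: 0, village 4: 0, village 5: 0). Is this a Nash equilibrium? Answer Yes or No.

Total = 50 < 160: not provided.
Village 1 (pledges 0, payoff 0): pledging 20 → total 70, payoff -20. No gain.
Village 2 (pledges 50, payoff -50): dropping to 0 → total 0, payoff 0. Profitable deviation.

No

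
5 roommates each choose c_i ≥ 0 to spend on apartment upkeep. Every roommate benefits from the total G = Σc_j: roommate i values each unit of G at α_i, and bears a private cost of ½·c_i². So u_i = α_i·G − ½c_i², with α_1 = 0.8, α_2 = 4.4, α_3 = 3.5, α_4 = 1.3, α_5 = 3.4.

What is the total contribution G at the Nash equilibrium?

Roommate i's FOC: ∂u_i/∂c_i = α_i − c_i = 0, so c_i* = α_i.
NE contributions = (0.8, 4.4, 3.5, 1.3, 3.4); G = 13.4.

13.4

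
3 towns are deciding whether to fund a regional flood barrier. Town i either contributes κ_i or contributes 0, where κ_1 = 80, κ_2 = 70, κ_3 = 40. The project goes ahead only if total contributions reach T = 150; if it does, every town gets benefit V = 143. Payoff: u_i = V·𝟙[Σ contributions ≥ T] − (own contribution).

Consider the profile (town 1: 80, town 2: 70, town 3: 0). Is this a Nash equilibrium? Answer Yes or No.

Total = 150 ≥ 150: provided.
Town 1 (pledges 80, payoff 63): dropping to 0 → total 70, payoff 0. No gain.
Town 2 (pledges 70, payoff 73): dropping to 0 → total 80, payoff 0. No gain.
Town 3 (pledges 0, payoff 143): pledging 40 → total 190, payoff 103. No gain.

Yes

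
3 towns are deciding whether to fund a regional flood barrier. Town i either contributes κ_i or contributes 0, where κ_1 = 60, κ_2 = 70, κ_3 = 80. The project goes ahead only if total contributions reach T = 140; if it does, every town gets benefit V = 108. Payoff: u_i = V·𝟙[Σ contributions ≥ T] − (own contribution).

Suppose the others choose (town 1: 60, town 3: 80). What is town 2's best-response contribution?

Others' total = 140 ≥ 140; contributing adds cost 70 for no extra benefit.
Best response: 0.

0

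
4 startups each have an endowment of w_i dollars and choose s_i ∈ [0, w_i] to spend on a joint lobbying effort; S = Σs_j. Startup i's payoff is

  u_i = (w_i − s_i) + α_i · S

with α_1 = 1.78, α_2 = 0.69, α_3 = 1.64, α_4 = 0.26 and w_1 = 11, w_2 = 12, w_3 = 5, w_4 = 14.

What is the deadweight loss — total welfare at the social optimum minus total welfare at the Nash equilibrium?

87.62

∂u_i/∂s_i = α_i − 1, so startup i contributes w_i if α_i > 1, else 0.
α_i > 1 for i ∈ {1, 3}; NE contributions (11, 0, 5, 0), S = 16.
W^NE = Σw_i − S^NE + (Σα_i)·S^NE = 42 + 3.37·16 = 95.92.
Planner: ∂(Σu_j)/∂s_i = Σα_j − 1 = 3.37 > 0, so everyone contributes w_i; S^SO = 42, W^SO = 42 + 3.37·42 = 183.54.
Deadweight loss = 87.62.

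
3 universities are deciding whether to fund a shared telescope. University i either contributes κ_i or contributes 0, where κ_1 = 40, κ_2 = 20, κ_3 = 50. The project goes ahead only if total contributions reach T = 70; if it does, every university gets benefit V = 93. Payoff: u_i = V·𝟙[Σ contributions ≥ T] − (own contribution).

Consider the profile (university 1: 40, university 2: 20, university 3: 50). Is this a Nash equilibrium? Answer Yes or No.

Total = 110 ≥ 70: provided.
University 1 (pledges 40, payoff 53): dropping to 0 → total 70, payoff 93. Profitable deviation.

No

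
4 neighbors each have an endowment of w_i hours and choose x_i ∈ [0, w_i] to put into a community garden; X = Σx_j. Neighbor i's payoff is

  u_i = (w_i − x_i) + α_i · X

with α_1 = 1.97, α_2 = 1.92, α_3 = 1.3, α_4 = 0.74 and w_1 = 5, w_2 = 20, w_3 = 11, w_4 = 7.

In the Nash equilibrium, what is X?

∂u_i/∂x_i = α_i − 1, so neighbor i contributes w_i if α_i > 1, else 0.
α_i > 1 for i ∈ {1, 2, 3}; NE contributions (5, 20, 11, 0), X = 36.

36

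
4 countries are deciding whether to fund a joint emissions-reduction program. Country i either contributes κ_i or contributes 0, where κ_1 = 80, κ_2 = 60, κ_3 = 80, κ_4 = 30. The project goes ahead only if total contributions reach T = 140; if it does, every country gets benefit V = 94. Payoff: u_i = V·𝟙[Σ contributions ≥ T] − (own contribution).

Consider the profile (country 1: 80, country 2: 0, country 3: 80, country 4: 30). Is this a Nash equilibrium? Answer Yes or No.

Total = 190 ≥ 140: provided.
Country 1 (pledges 80, payoff 14): dropping to 0 → total 110, payoff 0. No gain.
Country 2 (pledges 0, payoff 94): pledging 60 → total 250, payoff 34. No gain.
Country 3 (pledges 80, payoff 14): dropping to 0 → total 110, payoff 0. No gain.
Country 4 (pledges 30, payoff 64): dropping to 0 → total 160, payoff 94. Profitable deviation.

No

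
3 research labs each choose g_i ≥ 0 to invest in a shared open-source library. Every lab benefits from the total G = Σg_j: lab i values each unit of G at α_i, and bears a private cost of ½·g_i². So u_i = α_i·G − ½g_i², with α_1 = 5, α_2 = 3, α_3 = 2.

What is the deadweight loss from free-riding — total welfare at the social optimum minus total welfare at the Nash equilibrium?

69

Lab i's FOC: ∂u_i/∂g_i = α_i − g_i = 0, so g_i* = α_i.
NE contributions = (5, 3, 2); G = 10.
W^NE = (Σα)·G − ½Σα_i² = 10² − ½·38 = 81.
Planner sets g_i = Σα_j = 10 for every i, so G^SO = 3·10 = 30.
W^SO = (Σα)·G^SO − ½·3·(Σα)² = (3/2)·10² = 150.
Deadweight loss = W^SO − W^NE = 69.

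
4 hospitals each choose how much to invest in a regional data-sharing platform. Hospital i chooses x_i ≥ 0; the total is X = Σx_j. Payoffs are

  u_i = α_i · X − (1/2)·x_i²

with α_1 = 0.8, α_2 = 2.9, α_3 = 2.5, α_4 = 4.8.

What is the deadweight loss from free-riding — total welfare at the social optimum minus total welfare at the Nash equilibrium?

Hospital i's FOC: ∂u_i/∂x_i = α_i − x_i = 0, so x_i* = α_i.
NE contributions = (0.8, 2.9, 2.5, 4.8); X = 11.
W^NE = (Σα)·X − ½Σα_i² = 11² − ½·38.34 = 101.83.
Planner sets x_i = Σα_j = 11 for every i, so X^SO = 4·11 = 44.
W^SO = (Σα)·X^SO − ½·4·(Σα)² = (4/2)·11² = 242.
Deadweight loss = W^SO − W^NE = 140.17.

140.17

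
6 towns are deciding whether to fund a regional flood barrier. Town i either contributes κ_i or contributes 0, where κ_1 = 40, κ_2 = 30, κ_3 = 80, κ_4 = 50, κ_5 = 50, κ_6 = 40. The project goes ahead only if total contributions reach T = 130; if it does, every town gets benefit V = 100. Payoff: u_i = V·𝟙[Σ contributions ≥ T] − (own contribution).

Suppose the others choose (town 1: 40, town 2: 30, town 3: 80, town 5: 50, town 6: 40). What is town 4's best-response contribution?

0

Others' total = 240 ≥ 130; contributing adds cost 50 for no extra benefit.
Best response: 0.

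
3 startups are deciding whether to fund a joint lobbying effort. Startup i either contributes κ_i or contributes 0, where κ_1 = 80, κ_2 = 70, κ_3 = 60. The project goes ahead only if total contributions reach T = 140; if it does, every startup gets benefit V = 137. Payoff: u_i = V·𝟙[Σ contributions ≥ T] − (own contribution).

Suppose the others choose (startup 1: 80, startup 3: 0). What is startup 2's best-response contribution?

Others' total = 80. Contributing 70 brings total to 150 ≥ 140: gain V − κ_2 = 67.
Best response: 70.

70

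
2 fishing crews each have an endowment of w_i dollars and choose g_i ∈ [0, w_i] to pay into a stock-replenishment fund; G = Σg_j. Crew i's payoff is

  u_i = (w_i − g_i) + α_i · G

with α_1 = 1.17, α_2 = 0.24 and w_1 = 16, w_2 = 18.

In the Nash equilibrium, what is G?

16

∂u_i/∂g_i = α_i − 1, so crew i contributes w_i if α_i > 1, else 0.
α_i > 1 for i ∈ {1}; NE contributions (16, 0), G = 16.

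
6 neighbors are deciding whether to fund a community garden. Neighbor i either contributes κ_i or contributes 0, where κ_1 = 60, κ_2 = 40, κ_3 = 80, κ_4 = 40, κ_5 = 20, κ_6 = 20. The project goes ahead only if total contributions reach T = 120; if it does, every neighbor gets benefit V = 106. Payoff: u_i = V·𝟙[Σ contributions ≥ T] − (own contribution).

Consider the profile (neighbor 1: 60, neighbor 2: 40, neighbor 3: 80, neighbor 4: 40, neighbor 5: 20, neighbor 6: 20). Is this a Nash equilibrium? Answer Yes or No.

No

Total = 260 ≥ 120: provided.
Neighbor 1 (pledges 60, payoff 46): dropping to 0 → total 200, payoff 106. Profitable deviation.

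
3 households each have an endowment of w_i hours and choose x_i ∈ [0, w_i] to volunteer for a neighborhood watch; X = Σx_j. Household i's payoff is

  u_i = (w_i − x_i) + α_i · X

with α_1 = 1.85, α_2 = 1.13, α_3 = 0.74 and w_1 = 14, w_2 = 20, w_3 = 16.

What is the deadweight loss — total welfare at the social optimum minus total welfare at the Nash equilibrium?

43.52

∂u_i/∂x_i = α_i − 1, so household i contributes w_i if α_i > 1, else 0.
α_i > 1 for i ∈ {1, 2}; NE contributions (14, 20, 0), X = 34.
W^NE = Σw_i − X^NE + (Σα_i)·X^NE = 50 + 2.72·34 = 142.48.
Planner: ∂(Σu_j)/∂x_i = Σα_j − 1 = 2.72 > 0, so everyone contributes w_i; X^SO = 50, W^SO = 50 + 2.72·50 = 186.
Deadweight loss = 43.52.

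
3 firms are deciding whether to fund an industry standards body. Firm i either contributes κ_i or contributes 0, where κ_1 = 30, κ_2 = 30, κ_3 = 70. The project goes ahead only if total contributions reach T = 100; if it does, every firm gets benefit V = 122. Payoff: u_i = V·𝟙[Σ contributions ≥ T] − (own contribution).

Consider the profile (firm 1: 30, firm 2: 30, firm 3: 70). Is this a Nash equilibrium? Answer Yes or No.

Total = 130 ≥ 100: provided.
Firm 1 (pledges 30, payoff 92): dropping to 0 → total 100, payoff 122. Profitable deviation.

No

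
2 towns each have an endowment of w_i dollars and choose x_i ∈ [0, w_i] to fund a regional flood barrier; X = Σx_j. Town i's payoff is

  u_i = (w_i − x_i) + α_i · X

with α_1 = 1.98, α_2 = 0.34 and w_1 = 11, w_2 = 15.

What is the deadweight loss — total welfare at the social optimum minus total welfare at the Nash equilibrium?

∂u_i/∂x_i = α_i − 1, so town i contributes w_i if α_i > 1, else 0.
α_i > 1 for i ∈ {1}; NE contributions (11, 0), X = 11.
W^NE = Σw_i − X^NE + (Σα_i)·X^NE = 26 + 1.32·11 = 40.52.
Planner: ∂(Σu_j)/∂x_i = Σα_j − 1 = 1.32 > 0, so everyone contributes w_i; X^SO = 26, W^SO = 26 + 1.32·26 = 60.32.
Deadweight loss = 19.8.

19.8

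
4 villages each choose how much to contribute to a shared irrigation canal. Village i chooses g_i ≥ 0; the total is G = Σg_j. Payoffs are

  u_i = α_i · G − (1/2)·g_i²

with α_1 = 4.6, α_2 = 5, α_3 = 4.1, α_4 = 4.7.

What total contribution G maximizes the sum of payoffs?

Planner FOC: ∂(Σu_j)/∂g_i = (Σα_j) − g_i = 0, so g_i^SO = Σα_j = 18.4 for every i; G^SO = 73.6.

73.6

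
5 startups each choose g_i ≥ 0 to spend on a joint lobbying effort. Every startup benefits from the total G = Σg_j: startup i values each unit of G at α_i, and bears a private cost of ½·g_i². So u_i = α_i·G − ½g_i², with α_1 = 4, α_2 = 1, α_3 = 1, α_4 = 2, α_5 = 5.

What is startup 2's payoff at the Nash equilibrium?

12.5

Startup i's FOC: ∂u_i/∂g_i = α_i − g_i = 0, so g_i* = α_i.
NE contributions = (4, 1, 1, 2, 5); G = 13.
u_2 = α_2·G − ½·(g_2)² = 1·13 − ½·1² = 12.5.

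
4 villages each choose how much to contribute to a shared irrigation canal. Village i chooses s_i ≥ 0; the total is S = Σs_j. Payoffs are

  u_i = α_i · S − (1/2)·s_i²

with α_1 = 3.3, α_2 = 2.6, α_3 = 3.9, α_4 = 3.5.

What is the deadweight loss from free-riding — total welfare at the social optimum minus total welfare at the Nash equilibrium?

Village i's FOC: ∂u_i/∂s_i = α_i − s_i = 0, so s_i* = α_i.
NE contributions = (3.3, 2.6, 3.9, 3.5); S = 13.3.
W^NE = (Σα)·S − ½Σα_i² = 13.3² − ½·45.11 = 154.335.
Planner sets s_i = Σα_j = 13.3 for every i, so S^SO = 4·13.3 = 53.2.
W^SO = (Σα)·S^SO − ½·4·(Σα)² = (4/2)·13.3² = 353.78.
Deadweight loss = W^SO − W^NE = 199.445.

199.445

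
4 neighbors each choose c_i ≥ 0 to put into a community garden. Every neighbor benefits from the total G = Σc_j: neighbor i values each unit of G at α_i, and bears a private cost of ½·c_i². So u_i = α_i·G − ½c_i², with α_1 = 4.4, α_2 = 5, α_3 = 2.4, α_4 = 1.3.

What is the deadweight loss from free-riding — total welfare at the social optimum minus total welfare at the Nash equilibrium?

197.515

Neighbor i's FOC: ∂u_i/∂c_i = α_i − c_i = 0, so c_i* = α_i.
NE contributions = (4.4, 5, 2.4, 1.3); G = 13.1.
W^NE = (Σα)·G − ½Σα_i² = 13.1² − ½·51.81 = 145.705.
Planner sets c_i = Σα_j = 13.1 for every i, so G^SO = 4·13.1 = 52.4.
W^SO = (Σα)·G^SO − ½·4·(Σα)² = (4/2)·13.1² = 343.22.
Deadweight loss = W^SO − W^NE = 197.515.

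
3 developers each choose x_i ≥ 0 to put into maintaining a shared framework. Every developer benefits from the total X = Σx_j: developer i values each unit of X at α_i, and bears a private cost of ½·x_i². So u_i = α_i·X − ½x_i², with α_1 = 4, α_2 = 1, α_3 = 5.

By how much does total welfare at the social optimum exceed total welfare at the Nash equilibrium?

71

Developer i's FOC: ∂u_i/∂x_i = α_i − x_i = 0, so x_i* = α_i.
NE contributions = (4, 1, 5); X = 10.
W^NE = (Σα)·X − ½Σα_i² = 10² − ½·42 = 79.
Planner sets x_i = Σα_j = 10 for every i, so X^SO = 3·10 = 30.
W^SO = (Σα)·X^SO − ½·3·(Σα)² = (3/2)·10² = 150.
Deadweight loss = W^SO − W^NE = 71.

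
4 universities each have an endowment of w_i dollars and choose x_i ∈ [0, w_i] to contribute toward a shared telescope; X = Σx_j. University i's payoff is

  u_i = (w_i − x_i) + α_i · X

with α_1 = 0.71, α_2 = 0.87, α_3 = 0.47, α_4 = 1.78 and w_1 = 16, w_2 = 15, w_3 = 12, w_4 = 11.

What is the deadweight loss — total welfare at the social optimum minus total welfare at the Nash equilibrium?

∂u_i/∂x_i = α_i − 1, so university i contributes w_i if α_i > 1, else 0.
α_i > 1 for i ∈ {4}; NE contributions (0, 0, 0, 11), X = 11.
W^NE = Σw_i − X^NE + (Σα_i)·X^NE = 54 + 2.83·11 = 85.13.
Planner: ∂(Σu_j)/∂x_i = Σα_j − 1 = 2.83 > 0, so everyone contributes w_i; X^SO = 54, W^SO = 54 + 2.83·54 = 206.82.
Deadweight loss = 121.69.

121.69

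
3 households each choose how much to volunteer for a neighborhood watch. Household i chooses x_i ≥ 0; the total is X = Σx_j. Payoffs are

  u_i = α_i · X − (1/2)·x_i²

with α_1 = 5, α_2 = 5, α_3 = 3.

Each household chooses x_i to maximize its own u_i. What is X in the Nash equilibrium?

Household i's FOC: ∂u_i/∂x_i = α_i − x_i = 0, so x_i* = α_i.
NE contributions = (5, 5, 3); X = 13.

13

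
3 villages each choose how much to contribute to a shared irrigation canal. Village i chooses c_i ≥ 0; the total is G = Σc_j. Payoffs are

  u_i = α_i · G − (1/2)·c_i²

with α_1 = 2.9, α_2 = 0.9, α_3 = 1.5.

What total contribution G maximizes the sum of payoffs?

15.9

Planner FOC: ∂(Σu_j)/∂c_i = (Σα_j) − c_i = 0, so c_i^SO = Σα_j = 5.3 for every i; G^SO = 15.9.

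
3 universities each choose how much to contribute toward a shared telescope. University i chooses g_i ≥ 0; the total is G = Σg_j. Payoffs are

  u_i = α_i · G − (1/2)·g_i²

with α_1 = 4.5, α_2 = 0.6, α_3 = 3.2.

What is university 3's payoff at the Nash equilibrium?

21.44

University i's FOC: ∂u_i/∂g_i = α_i − g_i = 0, so g_i* = α_i.
NE contributions = (4.5, 0.6, 3.2); G = 8.3.
u_3 = α_3·G − ½·(g_3)² = 3.2·8.3 − ½·3.2² = 21.44.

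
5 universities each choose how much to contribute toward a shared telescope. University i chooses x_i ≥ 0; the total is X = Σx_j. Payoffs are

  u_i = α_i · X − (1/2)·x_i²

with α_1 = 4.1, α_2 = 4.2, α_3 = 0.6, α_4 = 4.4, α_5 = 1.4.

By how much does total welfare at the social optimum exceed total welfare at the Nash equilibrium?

University i's FOC: ∂u_i/∂x_i = α_i − x_i = 0, so x_i* = α_i.
NE contributions = (4.1, 4.2, 0.6, 4.4, 1.4); X = 14.7.
W^NE = (Σα)·X − ½Σα_i² = 14.7² − ½·56.13 = 188.025.
Planner sets x_i = Σα_j = 14.7 for every i, so X^SO = 5·14.7 = 73.5.
W^SO = (Σα)·X^SO − ½·5·(Σα)² = (5/2)·14.7² = 540.225.
Deadweight loss = W^SO − W^NE = 352.2.

352.2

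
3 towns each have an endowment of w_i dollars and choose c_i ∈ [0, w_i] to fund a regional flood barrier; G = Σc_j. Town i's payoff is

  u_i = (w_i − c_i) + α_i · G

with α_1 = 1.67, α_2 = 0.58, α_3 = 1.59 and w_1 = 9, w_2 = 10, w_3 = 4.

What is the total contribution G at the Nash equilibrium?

13

∂u_i/∂c_i = α_i − 1, so town i contributes w_i if α_i > 1, else 0.
α_i > 1 for i ∈ {1, 3}; NE contributions (9, 0, 4), G = 13.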